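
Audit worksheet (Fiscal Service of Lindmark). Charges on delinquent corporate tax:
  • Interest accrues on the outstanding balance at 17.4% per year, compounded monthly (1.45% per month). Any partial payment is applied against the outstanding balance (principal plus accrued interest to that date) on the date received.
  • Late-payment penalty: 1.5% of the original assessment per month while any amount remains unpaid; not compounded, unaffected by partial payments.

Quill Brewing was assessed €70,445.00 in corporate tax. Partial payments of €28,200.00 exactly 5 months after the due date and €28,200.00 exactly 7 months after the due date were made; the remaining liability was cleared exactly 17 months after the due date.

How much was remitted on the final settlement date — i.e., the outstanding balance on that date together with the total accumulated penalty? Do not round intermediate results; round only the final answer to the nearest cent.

€41,857.16

Balance at month 5: €70,445.0000 × (1 + 0.0145)^5 = €75,702.5363…
After €28,200.00 payment: €75,702.5363… − €28,200.00 = €47,502.5363…
Balance at month 7: €47,502.5363… × (1 + 0.0145)^2 = €48,890.0973…
After €28,200.00 payment: €48,890.0973… − €28,200.00 = €20,690.0973…
Balance at month 17: €20,690.0973… × (1 + 0.0145)^10 = €23,893.6802…
Penalty: 17 × 1.5% × €70,445.00 = €17,963.48…
Final settlement = outstanding balance + penalty = €23,893.6802… + €17,963.48… = €41,857.16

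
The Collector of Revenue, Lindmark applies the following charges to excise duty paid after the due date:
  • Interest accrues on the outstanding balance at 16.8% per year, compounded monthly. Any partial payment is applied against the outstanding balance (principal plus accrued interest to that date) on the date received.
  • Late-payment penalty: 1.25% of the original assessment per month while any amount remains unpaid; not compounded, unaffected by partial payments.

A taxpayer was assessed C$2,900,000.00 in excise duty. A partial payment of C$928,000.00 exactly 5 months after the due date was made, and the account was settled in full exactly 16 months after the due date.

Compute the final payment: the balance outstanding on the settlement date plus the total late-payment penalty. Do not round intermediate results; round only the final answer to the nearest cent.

Monthly rate = 16.8% ÷ 12 = 1.4%
Balance at month 5: C$2,900,000.0000 × (1 + 0.014)^5 = C$3,108,764.1346…
After C$928,000.00 payment: C$3,108,764.1346… − C$928,000.00 = C$2,180,764.1346…
Balance at month 16: C$2,180,764.1346… × (1 + 0.014)^11 = C$2,541,126.0071…
Penalty: 16 × 1.25% × C$2,900,000.00 = C$580,000.00
Final settlement = outstanding balance + penalty = C$2,541,126.0071… + C$580,000.00 = C$3,121,126.01

C$3,121,126.01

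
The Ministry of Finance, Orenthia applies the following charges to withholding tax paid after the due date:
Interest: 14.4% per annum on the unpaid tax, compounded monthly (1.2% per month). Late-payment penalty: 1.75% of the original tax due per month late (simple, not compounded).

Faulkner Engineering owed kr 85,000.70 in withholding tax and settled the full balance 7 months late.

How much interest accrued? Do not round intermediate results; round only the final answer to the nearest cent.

kr 7,402.30

Interest: kr 85,000.70 × ((1 + 0.012)^7 − 1) = kr 85,000.70 × 0.0870852… = kr 7,402.3039…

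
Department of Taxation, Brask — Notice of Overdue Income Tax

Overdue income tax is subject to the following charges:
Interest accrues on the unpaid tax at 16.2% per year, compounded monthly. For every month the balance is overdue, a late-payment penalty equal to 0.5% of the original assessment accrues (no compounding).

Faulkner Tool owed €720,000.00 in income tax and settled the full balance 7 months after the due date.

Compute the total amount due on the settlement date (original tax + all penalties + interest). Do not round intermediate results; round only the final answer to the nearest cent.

Late-payment penalty: 7 × 0.5% × €720,000.00 = €25,200.00
Interest (16.2%/yr ÷ 12 = 1.35%/month): €720,000.00 × ((1 + 0.0135)^7 − 1) = €70,858.4653…
Total = €720,000.00 + €25,200.0000 + €70,858.4653… = €816,058.47

€816,058.47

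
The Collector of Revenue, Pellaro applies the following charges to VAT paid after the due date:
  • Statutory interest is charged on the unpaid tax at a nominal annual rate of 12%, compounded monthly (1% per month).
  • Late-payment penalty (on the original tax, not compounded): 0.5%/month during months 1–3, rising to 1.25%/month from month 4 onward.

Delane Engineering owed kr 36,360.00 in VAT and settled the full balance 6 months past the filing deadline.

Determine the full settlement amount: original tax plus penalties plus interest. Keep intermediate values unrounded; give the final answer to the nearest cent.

kr 40,505.77

Penalty, months 1–3: 3 × 0.5% × kr 36,360.00 = kr 545.40
Penalty, months 4–6: 3 × 1.25% × kr 36,360.00 = kr 1,363.50
Interest: kr 36,360.00 × ((1 + 0.01)^6 − 1) = kr 36,360.00 × 0.0615202… = kr 2,236.8727…
Total = kr 36,360.00 + kr 1,908.9000 + kr 2,236.8727… = kr 40,505.77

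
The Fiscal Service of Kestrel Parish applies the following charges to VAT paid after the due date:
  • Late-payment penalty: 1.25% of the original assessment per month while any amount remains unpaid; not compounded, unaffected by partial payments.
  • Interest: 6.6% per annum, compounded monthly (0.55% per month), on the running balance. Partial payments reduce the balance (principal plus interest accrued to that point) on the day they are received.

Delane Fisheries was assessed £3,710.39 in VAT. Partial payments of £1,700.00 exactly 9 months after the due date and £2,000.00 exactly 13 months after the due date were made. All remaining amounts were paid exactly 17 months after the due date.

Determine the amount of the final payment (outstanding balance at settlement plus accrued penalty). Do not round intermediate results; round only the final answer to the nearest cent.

Balance at month 9: £3,710.3900 × (1 + 0.0055)^9 = £3,898.1472…
After £1,700.00 payment: £3,898.1472… − £1,700.00 = £2,198.1472…
Balance at month 13: £2,198.1472… × (1 + 0.0055)^4 = £2,246.9069…
After £2,000.00 payment: £2,246.9069… − £2,000.00 = £246.9069…
Balance at month 17: £246.9069… × (1 + 0.0055)^4 = £252.3838…
Penalty: 17 × 1.25% × £3,710.39 = £788.46…
Final settlement = outstanding balance + penalty = £252.3838… + £788.46… = £1,040.84

£1,040.84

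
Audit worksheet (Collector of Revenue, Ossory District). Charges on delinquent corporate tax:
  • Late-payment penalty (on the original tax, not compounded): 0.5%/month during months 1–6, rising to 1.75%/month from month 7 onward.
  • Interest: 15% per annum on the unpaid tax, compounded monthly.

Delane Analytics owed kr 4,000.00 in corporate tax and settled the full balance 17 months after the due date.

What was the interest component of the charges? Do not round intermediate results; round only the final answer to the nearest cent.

Interest (15%/yr ÷ 12 = 1.25%/month): kr 4,000.00 × ((1 + 0.0125)^17 − 1) = kr 940.5527…

kr 940.55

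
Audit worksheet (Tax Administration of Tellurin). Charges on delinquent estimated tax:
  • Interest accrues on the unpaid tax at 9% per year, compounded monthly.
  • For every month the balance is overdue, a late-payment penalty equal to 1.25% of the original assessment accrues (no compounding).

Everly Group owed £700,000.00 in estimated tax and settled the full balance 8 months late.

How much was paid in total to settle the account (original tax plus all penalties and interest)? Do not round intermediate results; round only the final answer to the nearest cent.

Late-payment penalty = 1.25% × £700,000.00 × 8 mo = £70,000.00
Interest (9%/yr ÷ 12 = 0.75%/month): £700,000.00 × ((1 + 0.0075)^8 − 1) = £43,119.1935…
Total = £700,000.00 + £70,000.0000 + £43,119.1935… = £813,119.19

£813,119.19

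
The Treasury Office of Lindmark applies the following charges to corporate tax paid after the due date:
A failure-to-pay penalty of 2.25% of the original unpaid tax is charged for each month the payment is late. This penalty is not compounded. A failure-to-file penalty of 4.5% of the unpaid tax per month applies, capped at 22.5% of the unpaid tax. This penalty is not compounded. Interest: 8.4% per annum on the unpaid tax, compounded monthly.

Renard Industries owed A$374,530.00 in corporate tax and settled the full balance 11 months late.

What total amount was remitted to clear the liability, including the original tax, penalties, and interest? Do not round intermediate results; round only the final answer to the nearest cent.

A$581,365.09

Failure-to-file: 11 × 4.5% × A$374,530.00 = A$185,392.35, capped at 22.5% × A$374,530.00 = A$84,269.25
Failure-to-pay penalty: 11 × 2.25% × A$374,530.00 = A$92,696.18…
Interest (8.4%/yr ÷ 12 = 0.7%/month): A$374,530.00 × ((1 + 0.007)^11 − 1) = A$29,869.6646…
Total = A$374,530.00 + A$176,965.4250 + A$29,869.6646… = A$581,365.09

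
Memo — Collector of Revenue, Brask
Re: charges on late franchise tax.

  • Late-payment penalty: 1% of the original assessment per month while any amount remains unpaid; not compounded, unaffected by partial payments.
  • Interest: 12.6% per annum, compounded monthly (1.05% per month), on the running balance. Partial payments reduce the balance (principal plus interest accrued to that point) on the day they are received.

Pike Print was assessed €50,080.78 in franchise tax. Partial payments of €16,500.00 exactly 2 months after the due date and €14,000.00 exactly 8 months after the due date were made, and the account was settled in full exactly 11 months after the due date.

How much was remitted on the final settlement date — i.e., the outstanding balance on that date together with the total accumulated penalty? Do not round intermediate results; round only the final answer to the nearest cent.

Balance at month 2: €50,080.7800 × (1 + 0.0105)^2 = €51,137.9978…
After €16,500.00 payment: €51,137.9978… − €16,500.00 = €34,637.9978…
Balance at month 8: €34,637.9978… × (1 + 0.0105)^6 = €36,878.2825…
After €14,000.00 payment: €36,878.2825… − €14,000.00 = €22,878.2825…
Balance at month 11: €22,878.2825… × (1 + 0.0105)^3 = €23,606.5419…
Penalty: 11 × 1% × €50,080.78 = €5,508.89…
Final settlement = outstanding balance + penalty = €23,606.5419… + €5,508.89… = €29,115.43

€29,115.43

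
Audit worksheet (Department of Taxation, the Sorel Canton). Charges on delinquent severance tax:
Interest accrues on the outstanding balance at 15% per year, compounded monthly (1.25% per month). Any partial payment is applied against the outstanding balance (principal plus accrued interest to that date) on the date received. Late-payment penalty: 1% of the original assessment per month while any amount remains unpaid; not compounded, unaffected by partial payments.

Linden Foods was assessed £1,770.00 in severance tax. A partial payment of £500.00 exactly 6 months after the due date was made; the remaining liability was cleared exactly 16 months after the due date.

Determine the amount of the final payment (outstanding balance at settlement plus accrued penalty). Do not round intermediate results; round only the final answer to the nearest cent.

£1,876.27

Balance at month 6: £1,770.0000 × (1 + 0.0125)^6 = £1,906.9682…
After £500.00 payment: £1,906.9682… − £500.00 = £1,406.9682…
Balance at month 16: £1,406.9682… × (1 + 0.0125)^10 = £1,593.0691…
Penalty: 16 × 1% × £1,770.00 = £283.20
Final settlement = outstanding balance + penalty = £1,593.0691… + £283.20 = £1,876.27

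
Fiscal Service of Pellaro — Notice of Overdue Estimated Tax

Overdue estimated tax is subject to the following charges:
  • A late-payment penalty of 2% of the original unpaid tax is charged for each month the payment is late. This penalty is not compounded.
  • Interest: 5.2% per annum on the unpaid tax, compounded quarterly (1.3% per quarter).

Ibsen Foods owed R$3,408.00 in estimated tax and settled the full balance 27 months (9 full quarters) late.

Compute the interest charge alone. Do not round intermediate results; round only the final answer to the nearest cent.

Interest: R$3,408.00 × ((1 + 0.013)^9 − 1) = R$3,408.00 × 0.1232722… = R$420.1116…

R$420.11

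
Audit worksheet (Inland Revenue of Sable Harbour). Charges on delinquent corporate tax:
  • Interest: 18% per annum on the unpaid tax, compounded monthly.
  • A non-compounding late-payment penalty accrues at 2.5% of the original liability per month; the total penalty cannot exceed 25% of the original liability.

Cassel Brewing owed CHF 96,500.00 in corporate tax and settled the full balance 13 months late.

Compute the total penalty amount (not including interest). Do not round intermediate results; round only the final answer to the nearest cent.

Penalty (uncapped): 13 × 2.5% × CHF 96,500.00 = CHF 31,362.50; cap = 25% × CHF 96,500.00 = CHF 24,125.00 → penalty = CHF 24,125.00

CHF 24,125.00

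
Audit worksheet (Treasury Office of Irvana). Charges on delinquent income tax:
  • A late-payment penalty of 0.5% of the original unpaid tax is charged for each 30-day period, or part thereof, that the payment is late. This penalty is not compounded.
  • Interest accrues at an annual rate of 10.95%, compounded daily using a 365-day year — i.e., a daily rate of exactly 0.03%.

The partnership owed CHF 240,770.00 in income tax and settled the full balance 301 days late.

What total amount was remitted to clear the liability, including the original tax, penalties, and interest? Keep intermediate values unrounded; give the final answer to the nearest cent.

CHF 276,762.17

Penalty periods: ⌈301/30⌉ = 11; penalty = 11 × 0.5% × CHF 240,770.00 = CHF 13,242.35
Interest: CHF 240,770.00 × ((1 + 0.0003)^301 − 1) = CHF 240,770.00 × 0.09448776… = CHF 22,749.8188…
Total = CHF 240,770.00 + CHF 13,242.3500 + CHF 22,749.8188… = CHF 276,762.17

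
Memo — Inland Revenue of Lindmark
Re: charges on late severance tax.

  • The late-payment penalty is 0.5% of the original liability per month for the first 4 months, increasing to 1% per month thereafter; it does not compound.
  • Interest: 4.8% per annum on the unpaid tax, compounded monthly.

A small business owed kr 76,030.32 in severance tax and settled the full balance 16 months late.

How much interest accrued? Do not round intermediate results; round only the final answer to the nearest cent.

kr 5,014.68

Interest (4.8%/yr ÷ 12 = 0.4%/month): kr 76,030.32 × ((1 + 0.004)^16 − 1) = kr 5,014.6794…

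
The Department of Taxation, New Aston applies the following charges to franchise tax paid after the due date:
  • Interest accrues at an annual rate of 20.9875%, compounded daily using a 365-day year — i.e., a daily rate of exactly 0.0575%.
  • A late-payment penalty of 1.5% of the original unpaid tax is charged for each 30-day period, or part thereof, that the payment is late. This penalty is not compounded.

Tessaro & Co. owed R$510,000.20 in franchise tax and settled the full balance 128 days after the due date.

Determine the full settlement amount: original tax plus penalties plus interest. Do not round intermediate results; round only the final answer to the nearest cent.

Penalty periods: ⌈128/30⌉ = 5; penalty = 5 × 1.5% × R$510,000.20 = R$38,250.02…
Interest: R$510,000.20 × ((1 + 0.000575)^128 − 1) = R$510,000.20 × 0.07635340… = R$38,940.2502…
Total = R$510,000.20 + R$38,250.0150 + R$38,940.2502… = R$587,190.47

R$587,190.47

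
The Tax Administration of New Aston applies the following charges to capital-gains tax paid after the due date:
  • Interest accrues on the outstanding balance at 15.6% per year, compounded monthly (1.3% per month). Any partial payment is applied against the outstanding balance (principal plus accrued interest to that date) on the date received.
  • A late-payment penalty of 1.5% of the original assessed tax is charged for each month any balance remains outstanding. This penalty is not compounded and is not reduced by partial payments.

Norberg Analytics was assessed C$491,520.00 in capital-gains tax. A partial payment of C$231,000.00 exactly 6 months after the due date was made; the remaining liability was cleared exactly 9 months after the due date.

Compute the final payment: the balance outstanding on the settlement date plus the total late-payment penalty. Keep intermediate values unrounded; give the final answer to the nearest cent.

Balance at month 6: C$491,520.0000 × (1 + 0.013)^6 = C$531,126.3723…
After C$231,000.00 payment: C$531,126.3723… − C$231,000.00 = C$300,126.3723…
Balance at month 9: C$300,126.3723… × (1 + 0.013)^3 = C$311,984.1242…
Penalty: 9 × 1.5% × C$491,520.00 = C$66,355.20
Final settlement = outstanding balance + penalty = C$311,984.1242… + C$66,355.20 = C$378,339.32

C$378,339.32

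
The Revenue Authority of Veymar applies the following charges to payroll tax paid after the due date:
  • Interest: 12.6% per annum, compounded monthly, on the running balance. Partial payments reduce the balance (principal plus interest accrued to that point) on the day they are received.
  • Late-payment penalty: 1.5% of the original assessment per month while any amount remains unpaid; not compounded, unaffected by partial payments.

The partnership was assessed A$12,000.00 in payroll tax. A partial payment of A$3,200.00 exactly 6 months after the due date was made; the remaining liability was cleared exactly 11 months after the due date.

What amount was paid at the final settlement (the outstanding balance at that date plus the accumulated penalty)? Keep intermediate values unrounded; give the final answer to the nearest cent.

A$12,069.54

Monthly rate = 12.6% ÷ 12 = 1.05%
Balance at month 6: A$12,000.0000 × (1 + 0.0105)^6 = A$12,776.1250…
After A$3,200.00 payment: A$12,776.1250… − A$3,200.00 = A$9,576.1250…
Balance at month 11: A$9,576.1250… × (1 + 0.0105)^5 = A$10,089.5407…
Penalty: 11 × 1.5% × A$12,000.00 = A$1,980.00
Final settlement = outstanding balance + penalty = A$10,089.5407… + A$1,980.00 = A$12,069.54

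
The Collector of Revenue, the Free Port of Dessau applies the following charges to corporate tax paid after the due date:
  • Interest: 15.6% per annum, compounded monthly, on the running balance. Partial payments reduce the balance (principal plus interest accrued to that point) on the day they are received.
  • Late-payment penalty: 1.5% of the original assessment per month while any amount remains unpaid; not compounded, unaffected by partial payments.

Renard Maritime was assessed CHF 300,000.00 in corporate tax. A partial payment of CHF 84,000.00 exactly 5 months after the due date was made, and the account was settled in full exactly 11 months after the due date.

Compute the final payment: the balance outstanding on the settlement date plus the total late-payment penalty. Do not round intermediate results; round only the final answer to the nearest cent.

Monthly rate = 15.6% ÷ 12 = 1.3%
Balance at month 5: CHF 300,000.0000 × (1 + 0.013)^5 = CHF 320,013.6340…
After CHF 84,000.00 payment: CHF 320,013.6340… − CHF 84,000.00 = CHF 236,013.6340…
Balance at month 11: CHF 236,013.6340… × (1 + 0.013)^6 = CHF 255,031.4640…
Penalty: 11 × 1.5% × CHF 300,000.00 = CHF 49,500.00
Final settlement = outstanding balance + penalty = CHF 255,031.4640… + CHF 49,500.00 = CHF 304,531.46

CHF 304,531.46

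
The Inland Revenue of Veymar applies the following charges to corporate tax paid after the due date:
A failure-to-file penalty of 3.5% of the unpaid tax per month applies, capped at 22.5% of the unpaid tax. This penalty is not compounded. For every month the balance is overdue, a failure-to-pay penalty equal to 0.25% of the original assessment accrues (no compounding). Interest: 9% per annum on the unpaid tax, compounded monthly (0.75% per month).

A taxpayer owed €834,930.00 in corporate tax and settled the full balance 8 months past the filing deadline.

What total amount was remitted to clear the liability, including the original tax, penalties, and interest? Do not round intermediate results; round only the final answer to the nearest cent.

€1,090,918.58

Failure-to-file: 8 × 3.5% × €834,930.00 = €233,780.40, capped at 22.5% × €834,930.00 = €187,859.25
Failure-to-pay penalty: 8 × 0.25% × €834,930.00 = €16,698.60
Interest: €834,930.00 × ((1 + 0.0075)^8 − 1) = €834,930.00 × 0.0615988… = €51,430.7260…
Total = €834,930.00 + €204,557.8500 + €51,430.7260… = €1,090,918.58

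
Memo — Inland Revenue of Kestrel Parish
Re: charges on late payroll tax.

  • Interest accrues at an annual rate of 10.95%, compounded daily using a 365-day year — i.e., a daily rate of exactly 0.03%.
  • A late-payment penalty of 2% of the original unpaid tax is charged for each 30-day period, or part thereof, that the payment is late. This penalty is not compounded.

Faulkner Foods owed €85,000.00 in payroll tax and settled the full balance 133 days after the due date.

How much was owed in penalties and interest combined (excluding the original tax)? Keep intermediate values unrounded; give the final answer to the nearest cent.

Penalty periods: ⌈133/30⌉ = 5; penalty = 5 × 2% × €85,000.00 = €8,500.00
Interest: €85,000.00 × ((1 + 0.0003)^133 − 1) = €85,000.00 × 0.04070047… = €3,459.5400…
Penalties + interest = €8,500.0000 + €3,459.5400… = €11,959.54

€11,959.54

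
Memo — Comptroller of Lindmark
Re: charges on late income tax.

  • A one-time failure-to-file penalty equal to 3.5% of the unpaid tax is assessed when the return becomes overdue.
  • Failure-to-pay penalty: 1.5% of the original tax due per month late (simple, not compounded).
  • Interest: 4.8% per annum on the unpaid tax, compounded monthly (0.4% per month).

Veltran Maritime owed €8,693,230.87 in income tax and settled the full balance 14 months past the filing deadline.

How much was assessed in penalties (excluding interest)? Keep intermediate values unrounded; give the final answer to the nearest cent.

Failure-to-file penalty: 3.5% × €8,693,230.87 = €304,263.08…
Failure-to-pay penalty: 14 × 1.5% × €8,693,230.87 = €1,825,578.48…
Total penalty = €304,263.08… + €1,825,578.48… = €2,129,841.56

€2,129,841.56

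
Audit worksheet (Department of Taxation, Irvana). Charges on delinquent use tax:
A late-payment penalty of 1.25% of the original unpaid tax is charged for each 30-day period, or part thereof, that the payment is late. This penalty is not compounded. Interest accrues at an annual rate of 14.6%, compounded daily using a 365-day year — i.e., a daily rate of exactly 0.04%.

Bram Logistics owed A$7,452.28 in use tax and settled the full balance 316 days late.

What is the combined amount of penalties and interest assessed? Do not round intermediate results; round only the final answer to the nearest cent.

A$2,028.56

Penalty periods: ⌈316/30⌉ = 11; penalty = 11 × 1.25% × A$7,452.28 = A$1,024.69…
Interest: A$7,452.28 × ((1 + 0.0004)^316 − 1) = A$7,452.28 × 0.13470729… = A$1,003.8765…
Penalties + interest = A$1,024.6885 + A$1,003.8765… = A$2,028.56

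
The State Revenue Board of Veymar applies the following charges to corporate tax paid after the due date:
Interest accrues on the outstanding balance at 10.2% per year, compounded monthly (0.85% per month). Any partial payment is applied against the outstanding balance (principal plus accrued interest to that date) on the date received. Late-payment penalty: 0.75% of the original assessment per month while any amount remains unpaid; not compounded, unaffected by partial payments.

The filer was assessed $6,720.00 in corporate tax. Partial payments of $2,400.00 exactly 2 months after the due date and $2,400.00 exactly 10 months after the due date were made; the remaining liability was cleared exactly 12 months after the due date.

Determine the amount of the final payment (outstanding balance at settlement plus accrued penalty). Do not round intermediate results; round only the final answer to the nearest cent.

Balance at month 2: $6,720.0000 × (1 + 0.0085)^2 = $6,834.7255…
After $2,400.00 payment: $6,834.7255… − $2,400.00 = $4,434.7255…
Balance at month 10: $4,434.7255… × (1 + 0.0085)^8 = $4,745.4125…
After $2,400.00 payment: $4,745.4125… − $2,400.00 = $2,345.4125…
Balance at month 12: $2,345.4125… × (1 + 0.0085)^2 = $2,385.4539…
Penalty: 12 × 0.75% × $6,720.00 = $604.80
Final settlement = outstanding balance + penalty = $2,385.4539… + $604.80 = $2,990.25

$2,990.25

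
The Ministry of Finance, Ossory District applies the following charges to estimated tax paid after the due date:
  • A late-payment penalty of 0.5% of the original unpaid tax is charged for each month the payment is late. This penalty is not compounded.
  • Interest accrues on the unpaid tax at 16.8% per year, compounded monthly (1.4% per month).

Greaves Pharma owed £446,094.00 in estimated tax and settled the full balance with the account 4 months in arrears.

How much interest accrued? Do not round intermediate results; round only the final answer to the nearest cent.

Interest: £446,094.00 × ((1 + 0.014)^4 − 1) = £446,094.00 × 0.0571870… = £25,510.7840…

£25,510.78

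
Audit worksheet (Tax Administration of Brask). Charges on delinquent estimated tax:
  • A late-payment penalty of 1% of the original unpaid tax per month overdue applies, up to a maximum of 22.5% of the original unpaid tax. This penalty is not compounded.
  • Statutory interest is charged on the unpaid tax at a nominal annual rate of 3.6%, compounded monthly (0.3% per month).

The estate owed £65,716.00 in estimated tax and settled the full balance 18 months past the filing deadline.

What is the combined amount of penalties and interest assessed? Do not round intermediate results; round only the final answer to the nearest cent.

Penalty: 18 × 1% × £65,716.00 = £11,828.88 (below the 22.5% cap of £14,786.10)
Interest: £65,716.00 × ((1 + 0.003)^18 − 1) = £65,716.00 × 0.0553993… = £3,640.6192…
Penalties + interest = £11,828.8800 + £3,640.6192… = £15,469.50

£15,469.50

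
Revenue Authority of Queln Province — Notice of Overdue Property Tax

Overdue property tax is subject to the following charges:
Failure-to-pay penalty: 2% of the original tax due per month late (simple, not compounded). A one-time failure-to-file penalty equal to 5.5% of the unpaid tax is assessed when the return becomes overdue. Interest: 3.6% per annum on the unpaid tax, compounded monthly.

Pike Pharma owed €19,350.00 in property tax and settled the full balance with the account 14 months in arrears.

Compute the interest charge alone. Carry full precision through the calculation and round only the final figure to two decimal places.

€828.74

Interest (3.6%/yr ÷ 12 = 0.3%/month): €19,350.00 × ((1 + 0.003)^14 − 1) = €828.7394…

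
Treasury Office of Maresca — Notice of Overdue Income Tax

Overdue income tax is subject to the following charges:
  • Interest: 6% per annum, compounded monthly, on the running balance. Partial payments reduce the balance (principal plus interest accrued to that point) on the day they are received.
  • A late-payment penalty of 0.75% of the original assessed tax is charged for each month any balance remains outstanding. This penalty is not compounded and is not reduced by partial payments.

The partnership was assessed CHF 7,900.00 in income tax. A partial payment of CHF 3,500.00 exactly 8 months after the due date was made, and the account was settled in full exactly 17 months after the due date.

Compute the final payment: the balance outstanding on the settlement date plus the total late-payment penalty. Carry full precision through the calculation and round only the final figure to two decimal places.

Monthly rate = 6% ÷ 12 = 0.5%
Balance at month 8: CHF 7,900.0000 × (1 + 0.005)^8 = CHF 8,221.5856…
After CHF 3,500.00 payment: CHF 8,221.5856… − CHF 3,500.00 = CHF 4,721.5856…
Balance at month 17: CHF 4,721.5856… × (1 + 0.005)^9 = CHF 4,938.3564…
Penalty: 17 × 0.75% × CHF 7,900.00 = CHF 1,007.25
Final settlement = outstanding balance + penalty = CHF 4,938.3564… + CHF 1,007.25 = CHF 5,945.61

CHF 5,945.61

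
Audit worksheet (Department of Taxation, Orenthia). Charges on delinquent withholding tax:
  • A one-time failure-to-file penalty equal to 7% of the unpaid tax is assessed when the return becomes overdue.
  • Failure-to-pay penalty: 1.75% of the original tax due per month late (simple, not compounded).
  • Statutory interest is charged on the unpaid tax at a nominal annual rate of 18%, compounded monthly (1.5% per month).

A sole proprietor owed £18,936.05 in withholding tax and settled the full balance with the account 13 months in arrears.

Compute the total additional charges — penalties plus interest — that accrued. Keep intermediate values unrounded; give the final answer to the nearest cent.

Failure-to-file penalty: 7% × £18,936.05 = £1,325.52…
Failure-to-pay penalty: 13 × 1.75% × £18,936.05 = £4,307.95…
Interest: £18,936.05 × ((1 + 0.015)^13 − 1) = £18,936.05 × 0.2135524… = £4,043.8398…
Penalties + interest = £5,633.4749… + £4,043.8398… = £9,677.31

£9,677.31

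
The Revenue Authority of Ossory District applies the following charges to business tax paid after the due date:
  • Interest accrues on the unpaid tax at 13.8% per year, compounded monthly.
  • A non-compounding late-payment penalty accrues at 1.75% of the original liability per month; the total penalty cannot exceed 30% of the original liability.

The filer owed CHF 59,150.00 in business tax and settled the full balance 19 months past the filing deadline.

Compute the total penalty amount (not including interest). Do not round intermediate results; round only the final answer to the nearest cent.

Penalty (uncapped): 19 × 1.75% × CHF 59,150.00 = CHF 19,667.38…; cap = 30% × CHF 59,150.00 = CHF 17,745.00 → penalty = CHF 17,745.00

CHF 17,745.00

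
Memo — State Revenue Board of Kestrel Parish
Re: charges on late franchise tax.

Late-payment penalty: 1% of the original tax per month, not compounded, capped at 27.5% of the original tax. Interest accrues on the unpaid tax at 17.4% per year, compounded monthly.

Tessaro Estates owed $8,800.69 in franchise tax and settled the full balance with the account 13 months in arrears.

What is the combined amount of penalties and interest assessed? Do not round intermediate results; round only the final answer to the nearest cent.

Penalty: 13 × 1% × $8,800.69 = $1,144.09… (below the 27.5% cap of $2,420.19…)
Interest (17.4%/yr ÷ 12 = 1.45%/month): $8,800.69 × ((1 + 0.0145)^13 − 1) = $1,811.2159…
Penalties + interest = $1,144.0897 + $1,811.2159… = $2,955.31

$2,955.31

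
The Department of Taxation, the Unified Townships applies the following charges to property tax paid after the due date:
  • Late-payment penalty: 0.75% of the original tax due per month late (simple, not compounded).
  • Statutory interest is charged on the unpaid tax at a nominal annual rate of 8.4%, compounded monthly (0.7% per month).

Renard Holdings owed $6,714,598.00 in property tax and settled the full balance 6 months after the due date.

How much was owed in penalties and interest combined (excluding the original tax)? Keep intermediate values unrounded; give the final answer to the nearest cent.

$589,151.56

Late-payment penalty = 0.75% × $6,714,598.00 × 6 mo = $302,156.91
Interest: $6,714,598.00 × ((1 + 0.007)^6 − 1) = $6,714,598.00 × 0.0427419… = $286,994.6502…
Penalties + interest = $302,156.9100 + $286,994.6502… = $589,151.56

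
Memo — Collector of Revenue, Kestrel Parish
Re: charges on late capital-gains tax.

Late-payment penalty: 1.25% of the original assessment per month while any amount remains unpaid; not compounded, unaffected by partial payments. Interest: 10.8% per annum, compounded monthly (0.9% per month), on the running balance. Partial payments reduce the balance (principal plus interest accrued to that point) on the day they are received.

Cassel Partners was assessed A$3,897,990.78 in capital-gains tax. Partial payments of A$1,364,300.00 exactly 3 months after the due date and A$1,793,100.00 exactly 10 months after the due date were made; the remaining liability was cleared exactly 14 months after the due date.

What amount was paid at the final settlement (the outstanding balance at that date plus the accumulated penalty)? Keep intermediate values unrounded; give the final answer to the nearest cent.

Balance at month 3: A$3,897,990.7800 × (1 + 0.009)^3 = A$4,004,186.5845…
After A$1,364,300.00 payment: A$4,004,186.5845… − A$1,364,300.00 = A$2,639,886.5845…
Balance at month 10: A$2,639,886.5845… × (1 + 0.009)^7 = A$2,810,757.8526…
After A$1,793,100.00 payment: A$2,810,757.8526… − A$1,793,100.00 = A$1,017,657.8526…
Balance at month 14: A$1,017,657.8526… × (1 + 0.009)^4 = A$1,054,791.0911…
Penalty: 14 × 1.25% × A$3,897,990.78 = A$682,148.39…
Final settlement = outstanding balance + penalty = A$1,054,791.0911… + A$682,148.39… = A$1,736,939.48

A$1,736,939.48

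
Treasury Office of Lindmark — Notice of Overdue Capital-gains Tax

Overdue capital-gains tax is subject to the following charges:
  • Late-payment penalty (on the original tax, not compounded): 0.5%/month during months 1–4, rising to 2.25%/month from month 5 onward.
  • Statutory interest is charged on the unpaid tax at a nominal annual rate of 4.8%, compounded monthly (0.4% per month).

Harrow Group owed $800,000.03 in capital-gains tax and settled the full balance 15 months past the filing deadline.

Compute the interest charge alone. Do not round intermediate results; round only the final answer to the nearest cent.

Interest: $800,000.03 × ((1 + 0.004)^15 − 1) = $800,000.03 × 0.0617095… = $49,367.5799…

$49,367.58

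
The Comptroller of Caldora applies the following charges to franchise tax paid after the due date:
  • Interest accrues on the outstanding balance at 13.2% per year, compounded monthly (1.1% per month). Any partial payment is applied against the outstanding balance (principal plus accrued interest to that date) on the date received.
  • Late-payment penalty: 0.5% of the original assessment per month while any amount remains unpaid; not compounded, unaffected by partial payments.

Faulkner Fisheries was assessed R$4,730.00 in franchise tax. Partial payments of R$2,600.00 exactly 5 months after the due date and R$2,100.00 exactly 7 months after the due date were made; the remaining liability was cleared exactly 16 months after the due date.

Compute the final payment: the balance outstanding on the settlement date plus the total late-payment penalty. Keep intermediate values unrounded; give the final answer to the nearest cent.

Balance at month 5: R$4,730.0000 × (1 + 0.011)^5 = R$4,995.9366…
After R$2,600.00 payment: R$4,995.9366… − R$2,600.00 = R$2,395.9366…
Balance at month 7: R$2,395.9366… × (1 + 0.011)^2 = R$2,448.9371…
After R$2,100.00 payment: R$2,448.9371… − R$2,100.00 = R$348.9371…
Balance at month 16: R$348.9371… × (1 + 0.011)^9 = R$385.0415…
Penalty: 16 × 0.5% × R$4,730.00 = R$378.40
Final settlement = outstanding balance + penalty = R$385.0415… + R$378.40 = R$763.44

R$763.44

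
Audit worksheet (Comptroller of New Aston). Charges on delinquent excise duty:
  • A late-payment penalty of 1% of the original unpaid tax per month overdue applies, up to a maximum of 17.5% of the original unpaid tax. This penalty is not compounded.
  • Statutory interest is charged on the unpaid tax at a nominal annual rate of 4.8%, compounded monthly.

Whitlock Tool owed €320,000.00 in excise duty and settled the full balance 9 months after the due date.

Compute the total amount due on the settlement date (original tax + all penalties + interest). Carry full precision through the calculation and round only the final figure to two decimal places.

Penalty: 9 × 1% × €320,000.00 = €28,800.00 (below the 17.5% cap of €56,000.00)
Interest (4.8%/yr ÷ 12 = 0.4%/month): €320,000.00 × ((1 + 0.004)^9 − 1) = €11,706.0507…
Total = €320,000.00 + €28,800.0000 + €11,706.0507… = €360,506.05

€360,506.05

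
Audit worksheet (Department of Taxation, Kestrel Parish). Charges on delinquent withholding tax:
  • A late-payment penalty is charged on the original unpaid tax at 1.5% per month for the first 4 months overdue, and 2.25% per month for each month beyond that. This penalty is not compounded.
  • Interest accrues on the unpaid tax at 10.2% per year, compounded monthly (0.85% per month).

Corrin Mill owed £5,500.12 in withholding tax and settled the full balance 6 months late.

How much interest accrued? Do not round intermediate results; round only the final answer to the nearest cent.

£286.53

Interest: £5,500.12 × ((1 + 0.0085)^6 − 1) = £5,500.12 × 0.0520961… = £286.5349…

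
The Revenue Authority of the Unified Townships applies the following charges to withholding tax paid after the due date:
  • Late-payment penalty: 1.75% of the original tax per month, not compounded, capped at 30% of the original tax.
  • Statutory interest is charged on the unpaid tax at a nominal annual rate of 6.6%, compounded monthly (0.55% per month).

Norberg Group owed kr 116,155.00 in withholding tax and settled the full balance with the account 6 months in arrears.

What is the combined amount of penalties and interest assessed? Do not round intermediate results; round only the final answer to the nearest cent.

Penalty: 6 × 1.75% × kr 116,155.00 = kr 12,196.28… (below the 30% cap of kr 34,846.50)
Interest: kr 116,155.00 × ((1 + 0.0055)^6 − 1) = kr 116,155.00 × 0.0334571… = kr 3,886.2084…
Penalties + interest = kr 12,196.2750 + kr 3,886.2084… = kr 16,082.48

kr 16,082.48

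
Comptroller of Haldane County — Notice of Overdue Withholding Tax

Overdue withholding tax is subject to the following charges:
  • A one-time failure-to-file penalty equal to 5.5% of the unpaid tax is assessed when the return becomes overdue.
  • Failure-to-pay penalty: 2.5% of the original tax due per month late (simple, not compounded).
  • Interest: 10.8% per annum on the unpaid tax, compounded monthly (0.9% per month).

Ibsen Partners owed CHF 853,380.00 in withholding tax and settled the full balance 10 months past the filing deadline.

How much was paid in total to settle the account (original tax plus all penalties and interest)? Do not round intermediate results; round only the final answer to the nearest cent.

Failure-to-file penalty: 5.5% × CHF 853,380.00 = CHF 46,935.90
Failure-to-pay penalty: 10 × 2.5% × CHF 853,380.00 = CHF 213,345.00
Interest: CHF 853,380.00 × ((1 + 0.009)^10 − 1) = CHF 853,380.00 × 0.0937339… = CHF 79,990.6124…
Total = CHF 853,380.00 + CHF 260,280.9000 + CHF 79,990.6124… = CHF 1,193,651.51

CHF 1,193,651.51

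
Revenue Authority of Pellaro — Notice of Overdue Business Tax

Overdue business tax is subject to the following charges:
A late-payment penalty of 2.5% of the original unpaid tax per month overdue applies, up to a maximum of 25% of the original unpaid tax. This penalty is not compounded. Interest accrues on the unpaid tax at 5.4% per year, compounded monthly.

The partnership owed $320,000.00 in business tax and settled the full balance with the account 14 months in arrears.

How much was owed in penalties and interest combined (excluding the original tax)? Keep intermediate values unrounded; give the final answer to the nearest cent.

Penalty (uncapped): 14 × 2.5% × $320,000.00 = $112,000.00; cap = 25% × $320,000.00 = $80,000.00 → penalty = $80,000.00
Interest (5.4%/yr ÷ 12 = 0.45%/month): $320,000.00 × ((1 + 0.0045)^14 − 1) = $20,760.4268…
Penalties + interest = $80,000.0000 + $20,760.4268… = $100,760.43

$100,760.43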